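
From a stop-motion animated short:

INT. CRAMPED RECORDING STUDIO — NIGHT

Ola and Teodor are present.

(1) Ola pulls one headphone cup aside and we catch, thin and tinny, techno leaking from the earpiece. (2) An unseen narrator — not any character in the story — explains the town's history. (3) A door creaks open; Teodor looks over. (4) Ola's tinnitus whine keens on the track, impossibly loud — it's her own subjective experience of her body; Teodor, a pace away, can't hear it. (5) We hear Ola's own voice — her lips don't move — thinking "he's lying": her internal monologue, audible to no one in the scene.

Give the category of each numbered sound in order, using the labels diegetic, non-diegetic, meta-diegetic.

(1) it's leaking from a physical pair of headphones in the scene → diegetic.
(2) is non-diegetic: the narrator exists outside the story world, addressing only the audience.
(3) the sound comes from a door physically present in the location → diegetic.
Sound (4): point-of-audition from inside Ola's body; not a sound in the room, so meta-diegetic.
(5) is meta-diegetic: it's Ola's unspoken thought, heard only by the audience via her subjectivity.

diegetic, non-diegetic, diegetic, meta-diegetic, meta-diegetic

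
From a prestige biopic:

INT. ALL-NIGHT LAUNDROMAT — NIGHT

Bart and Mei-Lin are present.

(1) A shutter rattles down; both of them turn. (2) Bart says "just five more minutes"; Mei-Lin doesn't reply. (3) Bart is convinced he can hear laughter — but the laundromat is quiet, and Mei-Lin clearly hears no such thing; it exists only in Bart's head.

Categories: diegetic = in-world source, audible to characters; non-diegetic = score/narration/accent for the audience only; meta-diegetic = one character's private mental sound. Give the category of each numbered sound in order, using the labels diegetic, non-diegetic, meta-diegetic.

Sound (1): a shutter is a real object/event in the scene's world, so diegetic.
Sound (2): on-screen dialogue — Bart speaks and Mei-Lin is there to hear, so diegetic.
Sound (3): subjective to Bart: the laundromat is silent and Mei-Lin hears nothing, so meta-diegetic.

diegetic, diegetic, meta-diegetic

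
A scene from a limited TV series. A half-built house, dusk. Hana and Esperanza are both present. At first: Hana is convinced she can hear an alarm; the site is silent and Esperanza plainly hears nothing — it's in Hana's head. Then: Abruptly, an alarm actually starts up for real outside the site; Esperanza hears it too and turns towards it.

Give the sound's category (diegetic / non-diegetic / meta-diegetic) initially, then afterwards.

Initially: only Hana 'hears' it — imagined, in her mind → meta-diegetic.
Afterwards: now there's a real external source and Esperanza hears it too — in the story world → diegetic.

meta-diegetic, diegetic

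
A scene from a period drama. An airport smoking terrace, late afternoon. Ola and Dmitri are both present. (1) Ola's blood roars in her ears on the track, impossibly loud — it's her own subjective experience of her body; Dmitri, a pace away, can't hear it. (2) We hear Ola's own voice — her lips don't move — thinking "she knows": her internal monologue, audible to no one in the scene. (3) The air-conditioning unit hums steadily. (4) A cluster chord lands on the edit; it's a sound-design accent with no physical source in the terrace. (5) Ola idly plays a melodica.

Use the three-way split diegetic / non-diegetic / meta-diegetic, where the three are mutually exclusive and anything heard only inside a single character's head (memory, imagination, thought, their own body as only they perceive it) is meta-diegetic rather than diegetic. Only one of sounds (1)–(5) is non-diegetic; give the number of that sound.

4

Sound (1): point-of-audition from inside Ola's body; not a sound in the room, so meta-diegetic.
Sound (2): it's Ola's unspoken thought, heard only by the audience via her subjectivity, so meta-diegetic.
Sound (3): ambient/room sound belonging to the story's physical space, so diegetic.
(4) is non-diegetic: an editorial stinger — it belongs to the cut, not the story world.
Sound (5): a character is playing a melodica on screen, so diegetic.
Only (4) is non-diegetic.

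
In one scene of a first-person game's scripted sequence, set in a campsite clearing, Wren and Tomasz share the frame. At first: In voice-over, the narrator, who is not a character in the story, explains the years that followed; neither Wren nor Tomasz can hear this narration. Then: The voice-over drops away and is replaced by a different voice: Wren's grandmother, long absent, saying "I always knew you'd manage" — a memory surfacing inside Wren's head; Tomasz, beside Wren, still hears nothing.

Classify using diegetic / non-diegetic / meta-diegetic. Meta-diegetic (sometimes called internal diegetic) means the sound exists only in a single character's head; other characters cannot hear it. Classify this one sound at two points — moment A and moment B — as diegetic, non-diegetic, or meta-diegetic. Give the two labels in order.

Moment A: the external narrator addresses only the audience — outside the story world → non-diegetic.
Moment B: the replacement voice is a memory inside Wren's mind specifically → meta-diegetic.

non-diegetic, meta-diegetic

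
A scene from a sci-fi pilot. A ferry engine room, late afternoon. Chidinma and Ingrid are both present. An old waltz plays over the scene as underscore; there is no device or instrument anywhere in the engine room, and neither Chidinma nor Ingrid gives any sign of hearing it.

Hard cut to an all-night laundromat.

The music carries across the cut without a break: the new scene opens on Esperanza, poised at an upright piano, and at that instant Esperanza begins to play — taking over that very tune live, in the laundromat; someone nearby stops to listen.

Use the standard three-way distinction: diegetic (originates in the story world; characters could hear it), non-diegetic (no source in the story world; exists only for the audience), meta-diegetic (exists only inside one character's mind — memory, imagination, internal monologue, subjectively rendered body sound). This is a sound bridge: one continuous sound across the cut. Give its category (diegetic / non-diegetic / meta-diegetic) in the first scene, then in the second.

non-diegetic, diegetic

Scene one: there's no in-world source anywhere and no character hears it — underscore for the audience only → non-diegetic.
Scene two: from the moment Esperanza starts playing, the tune is being performed on an upright piano inside the story world and another character hears it → diegetic.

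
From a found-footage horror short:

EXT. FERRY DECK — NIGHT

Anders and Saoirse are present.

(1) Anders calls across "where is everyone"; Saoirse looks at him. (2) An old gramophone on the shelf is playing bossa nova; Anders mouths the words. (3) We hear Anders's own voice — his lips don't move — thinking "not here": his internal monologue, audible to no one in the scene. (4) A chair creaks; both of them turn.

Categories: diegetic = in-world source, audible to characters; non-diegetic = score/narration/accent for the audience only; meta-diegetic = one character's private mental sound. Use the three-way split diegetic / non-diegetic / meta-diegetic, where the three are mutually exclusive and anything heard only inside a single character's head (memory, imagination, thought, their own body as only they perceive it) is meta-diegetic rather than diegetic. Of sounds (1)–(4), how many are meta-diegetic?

Sound (1): Anders is a character speaking aloud in the scene, so diegetic.
(2) the music comes from an on-screen device that Anders responds to → diegetic.
(3) is meta-diegetic: it's Anders's unspoken thought, heard only by the audience via his subjectivity.
(4) is diegetic: an in-world source (a chair); characters could hear it.
Meta-diegetic: (3) — that's 1.

1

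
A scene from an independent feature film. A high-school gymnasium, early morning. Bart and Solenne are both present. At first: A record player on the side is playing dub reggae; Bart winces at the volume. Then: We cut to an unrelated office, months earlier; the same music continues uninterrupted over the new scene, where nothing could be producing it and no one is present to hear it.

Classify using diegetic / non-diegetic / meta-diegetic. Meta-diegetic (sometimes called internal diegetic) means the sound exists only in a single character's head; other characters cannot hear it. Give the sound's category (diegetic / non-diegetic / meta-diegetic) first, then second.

First: a record player is a real in-scene source and Bart reacts to it → diegetic.
Second: there is no longer any in-world source and no one can hear it — it has become underscore → non-diegetic.

diegetic, non-diegetic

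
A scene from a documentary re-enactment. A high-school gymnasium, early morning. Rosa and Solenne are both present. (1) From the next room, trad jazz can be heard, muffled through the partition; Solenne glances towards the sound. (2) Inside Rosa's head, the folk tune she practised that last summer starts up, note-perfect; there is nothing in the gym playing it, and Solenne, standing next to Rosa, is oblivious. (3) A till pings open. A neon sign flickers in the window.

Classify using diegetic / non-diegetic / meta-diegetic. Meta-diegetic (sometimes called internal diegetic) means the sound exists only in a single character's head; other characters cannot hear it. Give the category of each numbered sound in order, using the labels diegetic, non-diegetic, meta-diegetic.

diegetic, meta-diegetic, diegetic

Sound (1): the music has an off-screen but real-world source and a character hears it, so diegetic.
Sound (2): the music is a memory playing inside Rosa's mind alone; no real-world source, Solenne can't hear it, so meta-diegetic.
(3) a till is a real object/event in the scene's world → diegetic.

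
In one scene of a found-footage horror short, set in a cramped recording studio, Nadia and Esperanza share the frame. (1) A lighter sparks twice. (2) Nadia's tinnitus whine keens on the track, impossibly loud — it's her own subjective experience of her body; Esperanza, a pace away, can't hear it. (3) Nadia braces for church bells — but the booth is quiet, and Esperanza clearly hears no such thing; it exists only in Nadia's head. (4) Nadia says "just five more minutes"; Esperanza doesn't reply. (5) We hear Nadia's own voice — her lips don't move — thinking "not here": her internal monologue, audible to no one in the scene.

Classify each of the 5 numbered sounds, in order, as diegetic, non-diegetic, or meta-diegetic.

diegetic, meta-diegetic, meta-diegetic, diegetic, meta-diegetic

(1) is diegetic: an in-world source (a lighter); characters could hear it.
(2) point-of-audition from inside Nadia's body; not a sound in the room → meta-diegetic.
(3) the sound is imagined by Nadia; nothing in the story world is producing it and Esperanza can't hear it → meta-diegetic.
(4) is diegetic: on-screen dialogue — Nadia speaks and Esperanza is there to hear.
(5) is meta-diegetic: internal monologue — inside Nadia's mind, not spoken into the scene.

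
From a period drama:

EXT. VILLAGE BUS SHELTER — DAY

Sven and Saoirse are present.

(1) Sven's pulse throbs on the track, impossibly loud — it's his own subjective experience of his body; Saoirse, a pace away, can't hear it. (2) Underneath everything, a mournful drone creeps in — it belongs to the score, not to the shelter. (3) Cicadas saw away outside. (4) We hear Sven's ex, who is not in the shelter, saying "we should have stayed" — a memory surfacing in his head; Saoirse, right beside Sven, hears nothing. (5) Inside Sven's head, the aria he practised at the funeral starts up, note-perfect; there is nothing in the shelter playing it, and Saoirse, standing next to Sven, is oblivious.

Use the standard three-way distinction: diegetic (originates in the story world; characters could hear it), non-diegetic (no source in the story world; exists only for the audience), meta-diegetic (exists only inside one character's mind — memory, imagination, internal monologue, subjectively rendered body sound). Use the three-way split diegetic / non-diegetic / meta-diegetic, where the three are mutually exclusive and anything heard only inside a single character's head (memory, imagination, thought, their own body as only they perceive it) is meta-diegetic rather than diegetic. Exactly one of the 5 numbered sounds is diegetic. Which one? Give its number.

3

(1) is meta-diegetic: it's Sven's internal bodily sensation rendered as sound; only Sven 'hears' it.
(2) score with no on-screen or off-screen source; it exists for the audience alone → non-diegetic.
(3) is diegetic: it's the actual ambient sound of the location.
Sound (4): the voice is a memory playing only inside Sven's mind; Saoirse can't hear it, so meta-diegetic.
(5) is meta-diegetic: it lives in Sven's subjectivity, not in the shelter.
Only (3) is diegetic.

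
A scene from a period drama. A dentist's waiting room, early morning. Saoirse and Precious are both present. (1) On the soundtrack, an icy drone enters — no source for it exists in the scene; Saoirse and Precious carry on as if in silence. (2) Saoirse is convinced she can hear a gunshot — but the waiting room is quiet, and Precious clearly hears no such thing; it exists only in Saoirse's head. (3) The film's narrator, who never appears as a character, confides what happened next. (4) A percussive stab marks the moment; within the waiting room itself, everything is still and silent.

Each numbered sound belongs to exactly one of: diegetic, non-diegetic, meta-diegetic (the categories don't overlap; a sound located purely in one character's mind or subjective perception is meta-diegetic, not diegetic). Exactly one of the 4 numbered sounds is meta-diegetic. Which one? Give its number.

(1) is non-diegetic: it has no source in the story world and no character can hear it — it's underscore.
Sound (2): Saoirse alone 'hears' it — an imagined sound, not present in the space, so meta-diegetic.
Sound (3): the narrator exists outside the story world, addressing only the audience, so non-diegetic.
Sound (4): nothing in the scene produces it; it's an accent added for the audience, so non-diegetic.
Only (2) is meta-diegetic.

2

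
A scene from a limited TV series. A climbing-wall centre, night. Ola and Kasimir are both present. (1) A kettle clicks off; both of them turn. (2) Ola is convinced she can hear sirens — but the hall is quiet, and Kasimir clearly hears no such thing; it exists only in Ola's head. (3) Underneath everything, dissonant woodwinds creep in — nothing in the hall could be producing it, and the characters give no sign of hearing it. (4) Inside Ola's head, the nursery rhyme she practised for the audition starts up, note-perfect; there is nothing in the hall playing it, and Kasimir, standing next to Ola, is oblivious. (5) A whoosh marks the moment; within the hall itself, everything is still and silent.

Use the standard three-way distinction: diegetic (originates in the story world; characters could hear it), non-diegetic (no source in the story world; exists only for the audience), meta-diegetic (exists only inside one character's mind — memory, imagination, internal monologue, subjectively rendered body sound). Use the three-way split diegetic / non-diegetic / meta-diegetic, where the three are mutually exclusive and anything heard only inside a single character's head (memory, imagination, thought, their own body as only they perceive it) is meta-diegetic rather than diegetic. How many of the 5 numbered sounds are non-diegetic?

2

(1) is diegetic: a kettle is a real object/event in the scene's world.
(2) subjective to Ola: the hall is silent and Kasimir hears nothing → meta-diegetic.
(3) is non-diegetic: nothing in the hall produces it and the characters don't hear it — pure soundtrack.
(4) it lives in Ola's subjectivity, not in the hall → meta-diegetic.
Sound (5): it's a sound-design accent with no in-world source; no one in the scene can hear it, so non-diegetic.
So 2 of the 5 are non-diegetic: (3), (5).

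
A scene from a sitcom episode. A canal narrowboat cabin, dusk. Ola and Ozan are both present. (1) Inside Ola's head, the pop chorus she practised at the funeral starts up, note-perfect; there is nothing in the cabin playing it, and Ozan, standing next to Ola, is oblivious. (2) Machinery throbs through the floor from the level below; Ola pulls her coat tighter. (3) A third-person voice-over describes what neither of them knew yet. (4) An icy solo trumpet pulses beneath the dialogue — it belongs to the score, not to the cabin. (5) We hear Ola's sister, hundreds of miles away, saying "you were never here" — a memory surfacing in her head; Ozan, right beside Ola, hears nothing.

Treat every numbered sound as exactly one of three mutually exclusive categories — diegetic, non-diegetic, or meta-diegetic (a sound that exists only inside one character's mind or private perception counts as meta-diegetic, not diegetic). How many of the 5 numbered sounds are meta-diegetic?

(1) is meta-diegetic: the music is a memory playing inside Ola's mind alone; no real-world source, Ozan can't hear it.
(2) it's the actual ambient sound of the location → diegetic.
Sound (3): commentary laid over the scene from outside the fiction, so non-diegetic.
(4) it has no source in the story world and no character can hear it — it's underscore → non-diegetic.
(5) is meta-diegetic: a remembered line, private to Ola — not present in the room, not audible to Ozan.
Meta-diegetic: (1), (5) — that's 2.

2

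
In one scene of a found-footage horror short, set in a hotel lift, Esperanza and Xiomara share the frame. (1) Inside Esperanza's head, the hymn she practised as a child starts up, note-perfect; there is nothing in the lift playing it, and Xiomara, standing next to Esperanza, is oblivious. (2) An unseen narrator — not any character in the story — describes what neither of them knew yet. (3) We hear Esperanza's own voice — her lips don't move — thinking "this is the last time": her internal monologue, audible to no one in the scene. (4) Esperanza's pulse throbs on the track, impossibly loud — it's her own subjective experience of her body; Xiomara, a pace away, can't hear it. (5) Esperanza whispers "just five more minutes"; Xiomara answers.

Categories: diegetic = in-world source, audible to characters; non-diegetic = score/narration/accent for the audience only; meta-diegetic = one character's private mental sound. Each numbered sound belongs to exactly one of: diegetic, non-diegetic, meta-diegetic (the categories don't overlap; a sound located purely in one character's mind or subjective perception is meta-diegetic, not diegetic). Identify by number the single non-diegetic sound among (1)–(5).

(1) remembered music, private to Esperanza — Xiomara is oblivious because it isn't in the room → meta-diegetic.
(2) is non-diegetic: commentary laid over the scene from outside the fiction.
Sound (3): Esperanza's thought-voice: a private mental sound no other character can hear, so meta-diegetic.
Sound (4): it's Esperanza's internal bodily sensation rendered as sound; only Esperanza 'hears' it, so meta-diegetic.
(5) is diegetic: on-screen dialogue — Esperanza speaks and Xiomara is there to hear.
Only (2) is non-diegetic.

2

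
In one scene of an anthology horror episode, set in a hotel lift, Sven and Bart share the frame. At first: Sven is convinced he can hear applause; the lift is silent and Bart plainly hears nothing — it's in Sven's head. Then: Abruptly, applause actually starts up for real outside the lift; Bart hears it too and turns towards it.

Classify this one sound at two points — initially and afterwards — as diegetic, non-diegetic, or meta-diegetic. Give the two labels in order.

Initially: only Sven 'hears' it — imagined, in his mind → meta-diegetic.
Afterwards: now there's a real external source and Bart hears it too — in the story world → diegetic.

meta-diegetic, diegetic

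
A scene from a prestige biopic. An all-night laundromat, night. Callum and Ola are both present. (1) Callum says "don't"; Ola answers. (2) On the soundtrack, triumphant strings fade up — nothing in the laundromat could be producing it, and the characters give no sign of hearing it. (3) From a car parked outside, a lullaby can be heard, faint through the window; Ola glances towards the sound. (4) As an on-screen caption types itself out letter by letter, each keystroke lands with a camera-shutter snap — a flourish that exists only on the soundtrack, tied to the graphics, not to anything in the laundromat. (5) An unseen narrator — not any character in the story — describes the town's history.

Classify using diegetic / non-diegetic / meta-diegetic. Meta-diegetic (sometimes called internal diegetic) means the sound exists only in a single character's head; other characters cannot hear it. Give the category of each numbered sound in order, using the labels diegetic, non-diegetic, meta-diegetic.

(1) spoken by a character present in the story world → diegetic.
Sound (2): nothing in the laundromat produces it and the characters don't hear it — pure soundtrack, so non-diegetic.
Sound (3): it's coming from a car parked outside — a location within the story world — and Ola reacts, so diegetic.
(4) is non-diegetic: the caption isn't part of the story world, so neither is the sound tied to it.
(5) commentary laid over the scene from outside the fiction → non-diegetic.

diegetic, non-diegetic, diegetic, non-diegetic, non-diegetic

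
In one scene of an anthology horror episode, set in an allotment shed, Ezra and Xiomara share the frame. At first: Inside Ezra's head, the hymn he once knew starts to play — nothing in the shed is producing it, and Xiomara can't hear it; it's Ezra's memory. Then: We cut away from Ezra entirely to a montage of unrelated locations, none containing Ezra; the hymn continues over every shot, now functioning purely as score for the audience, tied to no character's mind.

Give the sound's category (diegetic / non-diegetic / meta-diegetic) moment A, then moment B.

Moment A: the music lives inside Ezra's mind alone; Xiomara can't hear it → meta-diegetic.
Moment B: once it plays over shots Ezra isn't in, detached from any character's subjectivity, it's conventional underscore → non-diegetic.

meta-diegetic, non-diegetic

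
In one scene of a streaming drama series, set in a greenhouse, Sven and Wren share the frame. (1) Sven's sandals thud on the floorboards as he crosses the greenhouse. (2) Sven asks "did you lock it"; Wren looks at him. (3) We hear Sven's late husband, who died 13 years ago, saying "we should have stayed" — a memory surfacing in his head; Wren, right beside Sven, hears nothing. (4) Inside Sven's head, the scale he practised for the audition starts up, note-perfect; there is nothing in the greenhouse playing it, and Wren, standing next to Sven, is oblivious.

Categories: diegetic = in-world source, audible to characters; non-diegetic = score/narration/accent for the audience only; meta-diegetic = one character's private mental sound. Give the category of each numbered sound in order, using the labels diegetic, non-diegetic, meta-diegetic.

diegetic, diegetic, meta-diegetic, meta-diegetic

(1) Sven's footsteps are produced in the story world → diegetic.
Sound (2): Sven is a character speaking aloud in the scene, so diegetic.
Sound (3): a remembered line, private to Sven — not present in the room, not audible to Wren, so meta-diegetic.
(4) is meta-diegetic: the music is a memory playing inside Sven's mind alone; no real-world source, Wren can't hear it.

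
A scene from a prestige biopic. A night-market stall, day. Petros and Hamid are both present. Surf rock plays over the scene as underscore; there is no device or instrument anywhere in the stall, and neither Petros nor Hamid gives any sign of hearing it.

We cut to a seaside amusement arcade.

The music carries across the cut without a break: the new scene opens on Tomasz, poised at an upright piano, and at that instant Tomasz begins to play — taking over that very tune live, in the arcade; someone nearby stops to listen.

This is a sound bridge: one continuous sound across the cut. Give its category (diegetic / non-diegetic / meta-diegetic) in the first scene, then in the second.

Scene one: there's no in-world source anywhere and no character hears it — underscore for the audience only → non-diegetic.
Scene two: from the moment Tomasz starts playing, the tune is being performed on an upright piano inside the story world and another character hears it → diegetic.

non-diegetic, diegetic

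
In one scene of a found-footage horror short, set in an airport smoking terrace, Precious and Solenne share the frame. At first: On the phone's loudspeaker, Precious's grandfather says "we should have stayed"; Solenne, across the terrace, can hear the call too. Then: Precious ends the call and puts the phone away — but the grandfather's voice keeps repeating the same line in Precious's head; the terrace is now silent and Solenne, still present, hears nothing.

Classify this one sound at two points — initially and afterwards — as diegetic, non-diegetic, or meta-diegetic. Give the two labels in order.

diegetic, meta-diegetic

Initially: the loudspeaker is an in-world source; both Precious and Solenne hear the call → diegetic.
Afterwards: with the phone off, the voice continues only as Precious's private mental replay — Solenne can't hear it → meta-diegetic.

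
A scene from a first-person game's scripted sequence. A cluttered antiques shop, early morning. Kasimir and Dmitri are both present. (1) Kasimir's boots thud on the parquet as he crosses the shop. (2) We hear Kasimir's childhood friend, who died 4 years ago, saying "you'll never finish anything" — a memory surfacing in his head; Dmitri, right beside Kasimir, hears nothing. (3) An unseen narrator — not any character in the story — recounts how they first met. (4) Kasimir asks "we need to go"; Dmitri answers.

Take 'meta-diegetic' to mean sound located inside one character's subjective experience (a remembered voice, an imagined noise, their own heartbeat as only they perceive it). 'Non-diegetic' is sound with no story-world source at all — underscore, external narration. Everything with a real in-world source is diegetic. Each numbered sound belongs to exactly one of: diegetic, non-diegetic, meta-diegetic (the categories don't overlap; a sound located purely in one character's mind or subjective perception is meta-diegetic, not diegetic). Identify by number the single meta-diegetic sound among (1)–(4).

(1) is diegetic: it's the physical sound of Kasimir moving in the space.
(2) it's Kasimir's recollection rendered as sound; the other character can't hear it → meta-diegetic.
(3) is non-diegetic: external voice-over — not a character, not heard by anyone in the scene.
(4) is diegetic: on-screen dialogue — Kasimir speaks and Dmitri is there to hear.
Only (2) is meta-diegetic.

2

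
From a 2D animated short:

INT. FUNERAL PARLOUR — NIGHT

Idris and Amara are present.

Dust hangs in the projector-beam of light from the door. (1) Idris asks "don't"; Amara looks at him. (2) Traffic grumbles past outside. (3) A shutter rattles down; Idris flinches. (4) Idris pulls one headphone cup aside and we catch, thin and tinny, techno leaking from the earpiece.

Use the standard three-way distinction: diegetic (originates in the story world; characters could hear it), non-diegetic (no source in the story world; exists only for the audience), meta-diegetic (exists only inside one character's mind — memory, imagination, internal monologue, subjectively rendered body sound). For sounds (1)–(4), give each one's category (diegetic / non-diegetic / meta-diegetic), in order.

Sound (1): spoken by a character present in the story world, so diegetic.
(2) it's the actual ambient sound of the location → diegetic.
(3) an in-world source (a shutter); characters could hear it → diegetic.
(4) the earpiece is a real device on Idris's head — source music → diegetic.

diegetic, diegetic, diegetic, diegetic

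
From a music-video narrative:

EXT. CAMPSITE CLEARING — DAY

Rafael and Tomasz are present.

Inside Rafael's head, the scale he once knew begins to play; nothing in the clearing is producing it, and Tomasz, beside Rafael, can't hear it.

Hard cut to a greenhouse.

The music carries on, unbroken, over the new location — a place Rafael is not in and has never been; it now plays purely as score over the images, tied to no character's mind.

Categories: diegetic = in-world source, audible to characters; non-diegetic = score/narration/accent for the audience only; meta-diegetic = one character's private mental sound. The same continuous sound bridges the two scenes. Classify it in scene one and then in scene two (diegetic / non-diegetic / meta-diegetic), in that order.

Scene one: the music exists only inside Rafael's mind; Tomasz can't hear it → meta-diegetic.
Scene two: it's detached from Rafael entirely and plays over unrelated images with no in-world source — conventional underscore → non-diegetic.

meta-diegetic, non-diegetic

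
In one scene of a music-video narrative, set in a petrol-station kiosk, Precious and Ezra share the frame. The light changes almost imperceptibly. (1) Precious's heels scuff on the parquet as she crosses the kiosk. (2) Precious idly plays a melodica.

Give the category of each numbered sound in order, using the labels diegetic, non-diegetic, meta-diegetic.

diegetic, diegetic

(1) is diegetic: Precious's footsteps are produced in the story world.
Sound (2): the instrument and the performer are both in the scene, so diegetic.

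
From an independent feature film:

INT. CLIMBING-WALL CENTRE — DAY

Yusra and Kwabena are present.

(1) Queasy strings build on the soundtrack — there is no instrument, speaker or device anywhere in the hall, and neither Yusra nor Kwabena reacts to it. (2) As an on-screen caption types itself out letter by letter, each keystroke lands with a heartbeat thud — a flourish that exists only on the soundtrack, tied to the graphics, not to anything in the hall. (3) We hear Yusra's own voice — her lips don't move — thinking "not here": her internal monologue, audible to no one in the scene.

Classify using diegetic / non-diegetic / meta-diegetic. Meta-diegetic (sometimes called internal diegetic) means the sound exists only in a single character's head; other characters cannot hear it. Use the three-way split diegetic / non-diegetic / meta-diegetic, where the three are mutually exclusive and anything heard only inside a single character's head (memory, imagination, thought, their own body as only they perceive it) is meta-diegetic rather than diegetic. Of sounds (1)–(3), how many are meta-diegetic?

1

Sound (1): it has no source in the story world and no character can hear it — it's underscore, so non-diegetic.
(2) is non-diegetic: sound married to a title/caption — outside the diegesis by definition.
(3) is meta-diegetic: Yusra's thought-voice: a private mental sound no other character can hear.
So 1 of the 3 is meta-diegetic: (3).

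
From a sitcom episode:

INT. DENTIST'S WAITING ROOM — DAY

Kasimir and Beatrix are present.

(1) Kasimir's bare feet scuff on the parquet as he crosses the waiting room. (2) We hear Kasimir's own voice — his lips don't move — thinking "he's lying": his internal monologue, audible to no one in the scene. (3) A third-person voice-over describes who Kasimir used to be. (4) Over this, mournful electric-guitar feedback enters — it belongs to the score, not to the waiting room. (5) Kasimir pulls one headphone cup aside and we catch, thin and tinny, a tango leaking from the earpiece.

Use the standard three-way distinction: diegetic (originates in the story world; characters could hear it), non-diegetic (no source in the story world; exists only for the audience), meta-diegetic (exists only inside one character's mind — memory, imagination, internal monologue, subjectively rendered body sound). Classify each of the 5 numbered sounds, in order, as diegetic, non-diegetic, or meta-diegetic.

(1) a character's body making contact with the set — an in-world sound → diegetic.
(2) is meta-diegetic: it's Kasimir's unspoken thought, heard only by the audience via his subjectivity.
(3) is non-diegetic: commentary laid over the scene from outside the fiction.
(4) score with no on-screen or off-screen source; it exists for the audience alone → non-diegetic.
Sound (5): it's leaking from a physical pair of headphones in the scene, so diegetic.

diegetic, meta-diegetic, non-diegetic, non-diegetic, diegetic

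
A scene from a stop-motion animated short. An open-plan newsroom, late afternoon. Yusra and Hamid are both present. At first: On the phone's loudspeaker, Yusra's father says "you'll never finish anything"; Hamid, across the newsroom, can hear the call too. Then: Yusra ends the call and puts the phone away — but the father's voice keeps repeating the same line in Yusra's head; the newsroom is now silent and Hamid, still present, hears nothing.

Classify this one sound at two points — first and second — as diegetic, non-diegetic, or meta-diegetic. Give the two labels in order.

First: the loudspeaker is an in-world source; both Yusra and Hamid hear the call → diegetic.
Second: with the phone off, the voice continues only as Yusra's private mental replay — Hamid can't hear it → meta-diegetic.

diegetic, meta-diegetic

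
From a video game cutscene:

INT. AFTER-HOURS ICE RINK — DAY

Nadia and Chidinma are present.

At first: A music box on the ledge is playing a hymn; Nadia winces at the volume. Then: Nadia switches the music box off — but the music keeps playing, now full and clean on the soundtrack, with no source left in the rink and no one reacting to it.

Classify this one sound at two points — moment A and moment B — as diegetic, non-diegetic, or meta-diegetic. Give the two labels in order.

diegetic, non-diegetic

Moment A: a music box is a real in-scene source and Nadia reacts to it → diegetic.
Moment B: there is no longer any in-world source and no one can hear it — it has become underscore → non-diegetic.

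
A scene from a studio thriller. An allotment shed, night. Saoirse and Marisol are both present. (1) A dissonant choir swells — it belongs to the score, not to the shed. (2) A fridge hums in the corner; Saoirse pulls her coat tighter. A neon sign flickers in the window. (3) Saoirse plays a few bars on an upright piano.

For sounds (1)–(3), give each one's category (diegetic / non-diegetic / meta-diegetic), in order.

(1) is non-diegetic: score with no on-screen or off-screen source; it exists for the audience alone.
Sound (2): it's the actual ambient sound of the location, so diegetic.
(3) is diegetic: Saoirse is producing the music live, in the story world.

non-diegetic, diegetic, diegetic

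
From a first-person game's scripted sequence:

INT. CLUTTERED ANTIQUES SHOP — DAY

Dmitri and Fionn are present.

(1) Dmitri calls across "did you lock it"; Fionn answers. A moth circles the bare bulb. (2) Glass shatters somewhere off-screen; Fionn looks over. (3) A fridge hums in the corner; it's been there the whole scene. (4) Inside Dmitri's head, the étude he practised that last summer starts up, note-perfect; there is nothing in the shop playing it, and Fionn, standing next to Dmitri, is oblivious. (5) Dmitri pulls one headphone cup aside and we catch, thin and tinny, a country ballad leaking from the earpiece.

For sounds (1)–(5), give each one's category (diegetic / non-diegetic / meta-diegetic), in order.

Sound (1): on-screen dialogue — Dmitri speaks and Fionn is there to hear, so diegetic.
(2) an in-world source (glass); characters could hear it → diegetic.
(3) ambient/room sound belonging to the story's physical space → diegetic.
(4) remembered music, private to Dmitri — Fionn is oblivious because it isn't in the room → meta-diegetic.
(5) the headphones are an on-screen source → diegetic.

diegetic, diegetic, diegetic, meta-diegetic, diegetic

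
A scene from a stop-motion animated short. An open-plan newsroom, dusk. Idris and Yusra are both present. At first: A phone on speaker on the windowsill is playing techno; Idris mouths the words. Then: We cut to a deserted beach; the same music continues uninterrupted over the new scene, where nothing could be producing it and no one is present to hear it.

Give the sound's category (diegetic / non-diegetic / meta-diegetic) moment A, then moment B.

Moment A: a phone on speaker is a real in-scene source and Idris reacts to it → diegetic.
Moment B: there is no longer any in-world source and no one can hear it — it has become underscore → non-diegetic.

diegetic, non-diegetic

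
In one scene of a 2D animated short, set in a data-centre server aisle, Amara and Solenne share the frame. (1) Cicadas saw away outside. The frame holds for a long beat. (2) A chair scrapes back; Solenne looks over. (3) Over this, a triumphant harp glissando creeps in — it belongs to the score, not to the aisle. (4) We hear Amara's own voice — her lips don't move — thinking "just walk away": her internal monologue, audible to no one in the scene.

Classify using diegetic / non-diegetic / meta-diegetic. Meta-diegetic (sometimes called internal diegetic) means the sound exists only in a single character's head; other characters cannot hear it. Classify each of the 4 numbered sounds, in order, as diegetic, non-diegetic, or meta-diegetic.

(1) is diegetic: it's the actual ambient sound of the location.
Sound (2): a chair is a real object/event in the scene's world, so diegetic.
(3) score with no on-screen or off-screen source; it exists for the audience alone → non-diegetic.
Sound (4): internal monologue — inside Amara's mind, not spoken into the scene, so meta-diegetic.

diegetic, diegetic, non-diegetic, meta-diegetic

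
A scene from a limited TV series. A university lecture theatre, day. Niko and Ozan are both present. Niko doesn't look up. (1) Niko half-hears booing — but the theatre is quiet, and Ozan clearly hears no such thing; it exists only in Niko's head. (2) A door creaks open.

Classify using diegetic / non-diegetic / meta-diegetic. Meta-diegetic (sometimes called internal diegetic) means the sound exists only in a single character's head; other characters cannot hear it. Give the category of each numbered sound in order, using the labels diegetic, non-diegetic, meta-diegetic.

(1) the sound is imagined by Niko; nothing in the story world is producing it and Ozan can't hear it → meta-diegetic.
(2) is diegetic: an in-world source (a door); characters could hear it.

meta-diegetic, diegetic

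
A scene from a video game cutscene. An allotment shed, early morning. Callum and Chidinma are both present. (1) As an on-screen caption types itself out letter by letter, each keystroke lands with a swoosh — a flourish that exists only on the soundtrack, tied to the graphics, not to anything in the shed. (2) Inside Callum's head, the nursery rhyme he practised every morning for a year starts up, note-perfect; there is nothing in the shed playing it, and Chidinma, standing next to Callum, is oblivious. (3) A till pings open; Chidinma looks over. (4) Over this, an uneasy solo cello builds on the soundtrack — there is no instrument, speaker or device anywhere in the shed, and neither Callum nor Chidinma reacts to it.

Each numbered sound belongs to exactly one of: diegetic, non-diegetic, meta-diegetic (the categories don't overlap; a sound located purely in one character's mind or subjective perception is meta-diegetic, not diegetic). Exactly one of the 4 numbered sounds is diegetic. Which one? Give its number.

3

(1) the caption isn't part of the story world, so neither is the sound tied to it → non-diegetic.
(2) remembered music, private to Callum — Chidinma is oblivious because it isn't in the room → meta-diegetic.
Sound (3): an in-world source (a till); characters could hear it, so diegetic.
Sound (4): it has no source in the story world and no character can hear it — it's underscore, so non-diegetic.
Only (3) is diegetic.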